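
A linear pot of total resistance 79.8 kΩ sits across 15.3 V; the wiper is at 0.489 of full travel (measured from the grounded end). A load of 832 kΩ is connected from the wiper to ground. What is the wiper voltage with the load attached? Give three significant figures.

V ≈ 7.31 V

The wiper splits the pot into (1−α)R = 40.78 kΩ above and αR = 39.02 kΩ below.
Lower section ‖ load = 37.27 kΩ.
V_wiper = 15.3 × 37.27/(40.78 + 37.27) = 7.31 V.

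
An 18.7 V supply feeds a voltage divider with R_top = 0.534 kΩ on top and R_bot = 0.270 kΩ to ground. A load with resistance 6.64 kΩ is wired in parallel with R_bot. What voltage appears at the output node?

The load sits in parallel with R_bot: R_bot‖R_L = (270 × 6640) / (270 + 6640) = 259.5 Ω.
V_out = 18.7 × 259.5 / (534 + 259.5) = 18.7 × 259.5/793.5 = 6.11 V.

V_out ≈ 6.11 V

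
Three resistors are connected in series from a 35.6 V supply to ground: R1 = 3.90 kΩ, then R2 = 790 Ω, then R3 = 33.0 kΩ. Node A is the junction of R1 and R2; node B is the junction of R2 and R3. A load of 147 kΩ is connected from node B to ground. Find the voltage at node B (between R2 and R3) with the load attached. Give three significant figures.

V ≈ 30.3 V

At node B, R3 is in parallel with the load: R3‖R_L = 26950 Ω.
Below node A the resistance is R2 + (R3‖R_L) = 27740 Ω, so V_A = 35.6 × 27740/31640 = 31.21 V.
Then V_B = V_A × (R3‖R_L)/(R2 + R3‖R_L) = 31.21 × 26950/27740 = 30.3 V.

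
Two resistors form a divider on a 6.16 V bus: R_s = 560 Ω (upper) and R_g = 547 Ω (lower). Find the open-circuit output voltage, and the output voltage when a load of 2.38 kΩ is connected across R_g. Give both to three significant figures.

Unloaded: 3.04 V; loaded: 2.73 V

Open-circuit: V = 6.16 × 547/(560 + 547) = 3.04 V.
With the load, R_g becomes R_g‖R_L = 444.8 Ω, so V = 6.16 × 444.8/1005 = 2.73 V.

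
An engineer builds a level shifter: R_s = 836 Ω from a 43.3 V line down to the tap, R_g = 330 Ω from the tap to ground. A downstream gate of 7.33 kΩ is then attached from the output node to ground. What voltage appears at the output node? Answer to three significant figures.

V_out ≈ 11.9 V

The load sits in parallel with R_g: R_g‖R_L = (330 × 7330) / (330 + 7330) = 315.8 Ω.
V_out = 43.3 × 315.8 / (836 + 315.8) = 43.3 × 315.8/1152 = 11.9 V.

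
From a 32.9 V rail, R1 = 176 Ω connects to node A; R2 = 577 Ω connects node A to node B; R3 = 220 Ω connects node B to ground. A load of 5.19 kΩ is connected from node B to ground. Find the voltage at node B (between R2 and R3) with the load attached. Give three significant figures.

V ≈ 7.20 V

At node B, R3 is in parallel with the load: R3‖R_L = 211.1 Ω.
Below node A the resistance is R2 + (R3‖R_L) = 788.1 Ω, so V_A = 32.9 × 788.1/964.1 = 26.89 V.
Then V_B = V_A × (R3‖R_L)/(R2 + R3‖R_L) = 26.89 × 211.1/788.1 = 7.20 V.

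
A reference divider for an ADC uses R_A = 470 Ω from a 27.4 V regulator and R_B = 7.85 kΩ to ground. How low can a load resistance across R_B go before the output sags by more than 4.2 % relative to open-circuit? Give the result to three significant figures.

Output resistance R_th = R_A‖R_B = (470 × 7850)/8320 = 443.4 Ω.
The fractional drop is R_th/(R_th + R_L); requiring this ≤ 0.0420 gives R_L ≥ R_th(1/0.0420 − 1) = 443.4 × 22.81 = 10.1 kΩ.

R_L(min) ≈ 10.1 kΩ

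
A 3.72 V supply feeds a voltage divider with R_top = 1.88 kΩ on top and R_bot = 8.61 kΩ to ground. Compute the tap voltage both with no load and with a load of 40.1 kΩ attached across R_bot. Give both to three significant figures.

Open-circuit: V = 3.72 × 8.61/(1.88 + 8.61) = 3.05 V.
With the load, R_bot becomes R_bot‖R_L = 7.088 kΩ, so V = 3.72 × 7.088/8.968 = 2.94 V.

Unloaded: 3.05 V; loaded: 2.94 V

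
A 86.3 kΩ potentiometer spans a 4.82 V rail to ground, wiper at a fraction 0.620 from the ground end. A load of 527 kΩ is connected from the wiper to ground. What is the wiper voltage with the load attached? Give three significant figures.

V ≈ 2.88 V

The wiper splits the pot into (1−α)R = 32.79 kΩ above and αR = 53.51 kΩ below.
Lower section ‖ load = 48.57 kΩ.
V_wiper = 4.82 × 48.57/(32.79 + 48.57) = 2.88 V.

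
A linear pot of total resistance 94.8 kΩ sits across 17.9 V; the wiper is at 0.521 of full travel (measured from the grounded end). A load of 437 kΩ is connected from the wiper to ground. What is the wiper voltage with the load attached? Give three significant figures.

V ≈ 8.85 V

The wiper splits the pot into (1−α)R = 45.41 kΩ above and αR = 49.39 kΩ below.
Lower section ‖ load = 44.38 kΩ.
V_wiper = 17.9 × 44.38/(45.41 + 44.38) = 8.85 V.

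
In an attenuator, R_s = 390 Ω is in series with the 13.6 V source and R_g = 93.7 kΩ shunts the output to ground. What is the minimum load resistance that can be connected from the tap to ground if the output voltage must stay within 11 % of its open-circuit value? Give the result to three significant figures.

R_L(min) ≈ 3.14 kΩ

Output resistance R_th = R_s‖R_g = (390 × 93700)/94090 = 388.4 Ω.
The fractional drop is R_th/(R_th + R_L); requiring this ≤ 0.110 gives R_L ≥ R_th(1/0.110 − 1) = 388.4 × 8.091 = 3.14 kΩ.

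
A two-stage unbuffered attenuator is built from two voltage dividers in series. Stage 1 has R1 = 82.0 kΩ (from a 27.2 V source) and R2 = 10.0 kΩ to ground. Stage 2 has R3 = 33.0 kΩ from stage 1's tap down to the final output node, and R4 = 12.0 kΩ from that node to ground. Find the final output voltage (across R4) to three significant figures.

Stage 2 presents R3+R4 = 45.00 kΩ as a load on stage 1's tap.
Stage 1's lower leg becomes R2‖(R3+R4) = 8.182 kΩ, so V_mid = 27.2 × 8.182/90.18 = 2.468 V.
Stage 2 is itself unloaded: V_out = V_mid × R4/(R3+R4) = 2.468 × 12.0/45.00 = 0.658 V.

V_out ≈ 0.658 V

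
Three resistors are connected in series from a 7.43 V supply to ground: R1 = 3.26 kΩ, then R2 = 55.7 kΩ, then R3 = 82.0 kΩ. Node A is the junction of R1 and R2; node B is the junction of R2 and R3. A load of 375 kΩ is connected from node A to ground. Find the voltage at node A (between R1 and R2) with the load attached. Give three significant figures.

Below node A the series string R2+R3 = 137.7 kΩ sits in parallel with the 375 kΩ load: 100.7 kΩ.
V_A = 7.43 × 100.7/(3.26 + 100.7) = 7.20 V.

V ≈ 7.20 V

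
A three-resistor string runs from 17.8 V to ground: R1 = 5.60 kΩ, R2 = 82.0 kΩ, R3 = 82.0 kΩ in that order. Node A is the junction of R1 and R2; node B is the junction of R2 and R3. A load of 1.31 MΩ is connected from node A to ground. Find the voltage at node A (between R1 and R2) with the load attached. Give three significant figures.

Below node A the series string R2+R3 = 164.0 kΩ sits in parallel with the 1310 kΩ load: 145.8 kΩ.
V_A = 17.8 × 145.8/(5.60 + 145.8) = 17.1 V.

V ≈ 17.1 V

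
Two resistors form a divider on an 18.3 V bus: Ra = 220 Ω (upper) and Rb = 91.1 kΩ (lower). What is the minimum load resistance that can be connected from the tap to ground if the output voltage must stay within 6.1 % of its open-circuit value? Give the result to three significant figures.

Output resistance R_th = Ra‖Rb = (220 × 91100)/91320 = 219.5 Ω.
The fractional drop is R_th/(R_th + R_L); requiring this ≤ 0.0610 gives R_L ≥ R_th(1/0.0610 − 1) = 219.5 × 15.39 = 3.38 kΩ.

R_L(min) ≈ 3.38 kΩ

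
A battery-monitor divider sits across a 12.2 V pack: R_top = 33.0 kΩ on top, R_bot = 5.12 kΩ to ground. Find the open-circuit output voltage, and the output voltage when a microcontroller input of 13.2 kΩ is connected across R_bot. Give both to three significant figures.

Unloaded: 1.64 V; loaded: 1.23 V

Open-circuit: V = 12.2 × 5.12/(33.0 + 5.12) = 1.64 V.
With the load, R_bot becomes R_bot‖R_L = 3.689 kΩ, so V = 12.2 × 3.689/36.69 = 1.23 V.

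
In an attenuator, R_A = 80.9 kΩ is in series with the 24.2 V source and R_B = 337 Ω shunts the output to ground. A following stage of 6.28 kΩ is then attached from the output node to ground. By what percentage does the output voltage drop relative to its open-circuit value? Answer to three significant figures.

5.07 %

The divider's output (Thévenin) resistance is R_A‖R_B = 335.6 Ω.
Fractional drop under load = R_th/(R_th + R_L) = 335.6 / (335.6 + 6280) = 0.05073.
So the output falls by 5.07 %.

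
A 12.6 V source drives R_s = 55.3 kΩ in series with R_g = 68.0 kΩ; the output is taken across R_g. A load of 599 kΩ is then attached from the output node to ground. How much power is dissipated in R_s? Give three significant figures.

Total resistance from the source is R_s + (R_g‖R_L) = 116.4 kΩ, so I = 12.6/116.4 kΩ = 0.1083 mA.
P = I²·R_s = (0.1083 mA)² × 55.3 kΩ = 0.648 mW.

P ≈ 0.648 mW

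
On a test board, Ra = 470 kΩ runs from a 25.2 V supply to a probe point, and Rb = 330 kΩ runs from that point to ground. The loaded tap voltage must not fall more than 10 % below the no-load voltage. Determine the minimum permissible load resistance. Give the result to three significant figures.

Output resistance R_th = Ra‖Rb = (470 × 330)/800.0 = 193.9 kΩ.
The fractional drop is R_th/(R_th + R_L); requiring this ≤ 0.100 gives R_L ≥ R_th(1/0.100 − 1) = 193.9 × 9.000 = 1.74 MΩ.

R_L(min) ≈ 1.74 MΩ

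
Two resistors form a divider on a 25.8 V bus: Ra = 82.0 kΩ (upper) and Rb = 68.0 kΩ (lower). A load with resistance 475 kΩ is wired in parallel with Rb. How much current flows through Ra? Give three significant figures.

I ≈ 0.182 mA

Rb‖R_L = 59.48 kΩ, so the source sees Ra + Rb‖R_L = 141.5 kΩ.
I = 25.8 V / 141.5 kΩ = 0.182 mA.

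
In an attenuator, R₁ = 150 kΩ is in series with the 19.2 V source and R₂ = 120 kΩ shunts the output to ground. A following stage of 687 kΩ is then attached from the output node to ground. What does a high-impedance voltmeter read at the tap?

The load sits in parallel with R₂: R₂‖R_L = (120 × 687) / (120 + 687) = 102.2 kΩ.
V_out = 19.2 × 102.2 / (150 + 102.2) = 19.2 × 102.2/252.2 = 7.78 V.

V_out ≈ 7.78 V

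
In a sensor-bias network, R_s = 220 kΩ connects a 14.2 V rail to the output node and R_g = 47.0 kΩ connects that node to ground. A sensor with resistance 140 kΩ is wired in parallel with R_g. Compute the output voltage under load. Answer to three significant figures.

V_out ≈ 1.96 V

The load sits in parallel with R_g: R_g‖R_L = (47.0 × 140) / (47.0 + 140) = 35.19 kΩ.
V_out = 14.2 × 35.19 / (220 + 35.19) = 14.2 × 35.19/255.2 = 1.96 V.
(Unloaded it would have been 2.50 V.)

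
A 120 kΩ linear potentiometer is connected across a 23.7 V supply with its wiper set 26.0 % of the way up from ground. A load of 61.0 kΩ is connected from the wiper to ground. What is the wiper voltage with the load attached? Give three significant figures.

V ≈ 4.47 V

The wiper splits the pot into (1−α)R = 88.80 kΩ above and αR = 31.20 kΩ below.
Lower section ‖ load = 20.64 kΩ.
V_wiper = 23.7 × 20.64/(88.80 + 20.64) = 4.47 V.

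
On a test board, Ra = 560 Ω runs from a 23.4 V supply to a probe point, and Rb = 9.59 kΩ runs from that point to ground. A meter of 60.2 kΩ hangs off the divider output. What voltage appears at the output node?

V_out ≈ 21.9 V

The load sits in parallel with Rb: Rb‖R_L = (9590 × 60200) / (9590 + 60200) = 8272 Ω.
V_out = 23.4 × 8272 / (560 + 8272) = 23.4 × 8272/8832 = 21.9 V.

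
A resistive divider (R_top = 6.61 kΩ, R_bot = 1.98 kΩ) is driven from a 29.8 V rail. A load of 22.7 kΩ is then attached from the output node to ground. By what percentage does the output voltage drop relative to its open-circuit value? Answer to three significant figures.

6.29 %

The divider's output (Thévenin) resistance is R_top‖R_bot = 1.524 kΩ.
Fractional drop under load = R_th/(R_th + R_L) = 1.524 / (1.524 + 22.7) = 0.06290.
So the output falls by 6.29 %.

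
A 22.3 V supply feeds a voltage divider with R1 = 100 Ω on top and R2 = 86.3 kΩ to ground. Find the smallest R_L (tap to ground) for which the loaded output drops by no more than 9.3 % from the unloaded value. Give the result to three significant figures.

R_L(min) ≈ 974 Ω

Output resistance R_th = R1‖R2 = (100 × 86300)/86400 = 99.88 Ω.
The fractional drop is R_th/(R_th + R_L); requiring this ≤ 0.0930 gives R_L ≥ R_th(1/0.0930 − 1) = 99.88 × 9.753 = 974 Ω.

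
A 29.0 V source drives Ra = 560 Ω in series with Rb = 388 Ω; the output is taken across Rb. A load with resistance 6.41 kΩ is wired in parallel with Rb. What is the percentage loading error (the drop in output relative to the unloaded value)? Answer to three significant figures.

The divider's output (Thévenin) resistance is Ra‖Rb = 229.2 Ω.
Fractional drop under load = R_th/(R_th + R_L) = 229.2 / (229.2 + 6410) = 0.03452.
So the output falls by 3.45 %.

3.45 %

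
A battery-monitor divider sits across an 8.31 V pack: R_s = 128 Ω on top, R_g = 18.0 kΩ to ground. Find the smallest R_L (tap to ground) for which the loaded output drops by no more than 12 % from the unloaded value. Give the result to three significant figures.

R_L(min) ≈ 932 Ω

Output resistance R_th = R_s‖R_g = (128 × 18000)/18130 = 127.1 Ω.
The fractional drop is R_th/(R_th + R_L); requiring this ≤ 0.120 gives R_L ≥ R_th(1/0.120 − 1) = 127.1 × 7.333 = 932 Ω.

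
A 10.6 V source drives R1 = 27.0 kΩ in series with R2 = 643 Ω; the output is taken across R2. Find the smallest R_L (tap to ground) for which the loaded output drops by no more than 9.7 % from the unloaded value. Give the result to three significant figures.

Output resistance R_th = R1‖R2 = (27000 × 643)/27640 = 628.0 Ω.
The fractional drop is R_th/(R_th + R_L); requiring this ≤ 0.0970 gives R_L ≥ R_th(1/0.0970 − 1) = 628.0 × 9.309 = 5.85 kΩ.

R_L(min) ≈ 5.85 kΩ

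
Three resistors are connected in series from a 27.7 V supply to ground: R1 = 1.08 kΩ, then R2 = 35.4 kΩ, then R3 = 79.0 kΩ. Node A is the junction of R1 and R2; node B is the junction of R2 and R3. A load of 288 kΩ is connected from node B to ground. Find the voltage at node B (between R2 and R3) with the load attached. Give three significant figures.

At node B, R3 is in parallel with the load: R3‖R_L = 61.99 kΩ.
Below node A the resistance is R2 + (R3‖R_L) = 97.39 kΩ, so V_A = 27.7 × 97.39/98.47 = 27.40 V.
Then V_B = V_A × (R3‖R_L)/(R2 + R3‖R_L) = 27.40 × 61.99/97.39 = 17.4 V.

V ≈ 17.4 V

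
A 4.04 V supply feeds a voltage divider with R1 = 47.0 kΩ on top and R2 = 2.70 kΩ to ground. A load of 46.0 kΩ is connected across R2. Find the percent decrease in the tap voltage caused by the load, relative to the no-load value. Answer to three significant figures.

5.26 %

The divider's output (Thévenin) resistance is R1‖R2 = 2.553 kΩ.
Fractional drop under load = R_th/(R_th + R_L) = 2.553 / (2.553 + 46.0) = 0.05259.
So the output falls by 5.26 %.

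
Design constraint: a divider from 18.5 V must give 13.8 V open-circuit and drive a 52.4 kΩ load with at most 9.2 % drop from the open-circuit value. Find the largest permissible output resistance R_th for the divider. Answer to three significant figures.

Loading drop = R_th/(R_th + R_L) ≤ 0.0920, so R_th ≤ R_L · ε/(1−ε) = 52.4 kΩ × 0.0920/0.9080 = 5.31 kΩ.
(Any R1, R2 with R2/(R1+R2) = 0.746 and R1‖R2 ≤ 5.31 kΩ will meet the spec.)

R_th ≤ 5.31 kΩ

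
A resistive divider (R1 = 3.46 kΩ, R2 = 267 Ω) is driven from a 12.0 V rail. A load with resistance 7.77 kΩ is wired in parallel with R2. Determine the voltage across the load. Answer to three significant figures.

The load sits in parallel with R2: R2‖R_L = (267 × 7770) / (267 + 7770) = 258.1 Ω.
V_out = 12.0 × 258.1 / (3460 + 258.1) = 12.0 × 258.1/3718 = 0.833 V.

V_out ≈ 0.833 V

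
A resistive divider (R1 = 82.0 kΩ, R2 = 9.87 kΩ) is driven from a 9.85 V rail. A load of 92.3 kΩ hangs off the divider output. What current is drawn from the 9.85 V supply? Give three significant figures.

R2‖R_L = 8.917 kΩ, so the source sees R1 + R2‖R_L = 90.92 kΩ.
I = 9.85 V / 90.92 kΩ = 0.108 mA.

I ≈ 0.108 mA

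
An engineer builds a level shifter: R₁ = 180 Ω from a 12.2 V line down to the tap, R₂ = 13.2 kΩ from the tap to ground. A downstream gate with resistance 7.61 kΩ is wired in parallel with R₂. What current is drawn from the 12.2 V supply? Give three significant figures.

R₂‖R_L = 4827 Ω, so the source sees R₁ + R₂‖R_L = 5007 Ω.
I = 12.2 V / 5007 Ω = 2.44 mA.

I ≈ 2.44 mA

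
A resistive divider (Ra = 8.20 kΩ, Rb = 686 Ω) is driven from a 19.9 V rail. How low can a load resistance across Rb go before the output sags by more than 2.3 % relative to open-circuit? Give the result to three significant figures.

Output resistance R_th = Ra‖Rb = (8200 × 686)/8886 = 633.0 Ω.
The fractional drop is R_th/(R_th + R_L); requiring this ≤ 0.0230 gives R_L ≥ R_th(1/0.0230 − 1) = 633.0 × 42.48 = 26.9 kΩ.

R_L(min) ≈ 26.9 kΩ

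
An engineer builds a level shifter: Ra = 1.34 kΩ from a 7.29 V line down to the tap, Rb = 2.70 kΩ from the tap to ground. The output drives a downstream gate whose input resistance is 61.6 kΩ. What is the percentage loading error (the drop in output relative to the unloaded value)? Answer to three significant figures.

1.43 %

The divider's output (Thévenin) resistance is Ra‖Rb = 0.8955 kΩ.
Fractional drop under load = R_th/(R_th + R_L) = 0.8955 / (0.8955 + 61.6) = 0.01433.
So the output falls by 1.43 %.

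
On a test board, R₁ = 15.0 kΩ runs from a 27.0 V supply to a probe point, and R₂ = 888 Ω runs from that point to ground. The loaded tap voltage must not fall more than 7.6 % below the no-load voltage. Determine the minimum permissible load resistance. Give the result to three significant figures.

Output resistance R_th = R₁‖R₂ = (15000 × 888)/15890 = 838.4 Ω.
The fractional drop is R_th/(R_th + R_L); requiring this ≤ 0.0760 gives R_L ≥ R_th(1/0.0760 − 1) = 838.4 × 12.16 = 10.2 kΩ.

R_L(min) ≈ 10.2 kΩ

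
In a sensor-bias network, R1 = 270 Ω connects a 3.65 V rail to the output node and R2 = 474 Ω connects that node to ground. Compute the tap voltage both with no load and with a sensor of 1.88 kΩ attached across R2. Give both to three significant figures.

Open-circuit: V = 3.65 × 474/(270 + 474) = 2.33 V.
With the load, R2 becomes R2‖R_L = 378.6 Ω, so V = 3.65 × 378.6/648.6 = 2.13 V.

Unloaded: 2.33 V; loaded: 2.13 V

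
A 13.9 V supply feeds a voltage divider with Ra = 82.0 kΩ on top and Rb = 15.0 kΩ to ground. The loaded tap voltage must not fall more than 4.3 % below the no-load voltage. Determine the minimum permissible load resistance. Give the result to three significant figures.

Output resistance R_th = Ra‖Rb = (82.0 × 15.0)/97.00 = 12.68 kΩ.
The fractional drop is R_th/(R_th + R_L); requiring this ≤ 0.0430 gives R_L ≥ R_th(1/0.0430 − 1) = 12.68 × 22.26 = 282 kΩ.

R_L(min) ≈ 282 kΩ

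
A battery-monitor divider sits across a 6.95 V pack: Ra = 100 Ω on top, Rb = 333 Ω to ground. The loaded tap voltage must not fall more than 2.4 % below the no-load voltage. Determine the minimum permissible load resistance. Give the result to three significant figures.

Output resistance R_th = Ra‖Rb = (100 × 333)/433.0 = 76.91 Ω.
The fractional drop is R_th/(R_th + R_L); requiring this ≤ 0.0240 gives R_L ≥ R_th(1/0.0240 − 1) = 76.91 × 40.67 = 3.13 kΩ.

R_L(min) ≈ 3.13 kΩ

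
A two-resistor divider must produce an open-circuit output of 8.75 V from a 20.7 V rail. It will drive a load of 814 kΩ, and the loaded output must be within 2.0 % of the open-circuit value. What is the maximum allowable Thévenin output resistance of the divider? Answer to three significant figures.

R_th ≤ 16.6 kΩ

Loading drop = R_th/(R_th + R_L) ≤ 0.0200, so R_th ≤ R_L · ε/(1−ε) = 814 kΩ × 0.0200/0.9800 = 16.6 kΩ.
(Any R1, R2 with R2/(R1+R2) = 0.423 and R1‖R2 ≤ 16.6 kΩ will meet the spec.)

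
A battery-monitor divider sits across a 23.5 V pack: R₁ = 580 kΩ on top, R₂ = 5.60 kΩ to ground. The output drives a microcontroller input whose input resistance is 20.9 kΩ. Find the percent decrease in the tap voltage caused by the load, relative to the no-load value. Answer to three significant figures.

The divider's output (Thévenin) resistance is R₁‖R₂ = 5.546 kΩ.
Fractional drop under load = R_th/(R_th + R_L) = 5.546 / (5.546 + 20.9) = 0.2097.
So the output falls by 21.0 %.

21.0 %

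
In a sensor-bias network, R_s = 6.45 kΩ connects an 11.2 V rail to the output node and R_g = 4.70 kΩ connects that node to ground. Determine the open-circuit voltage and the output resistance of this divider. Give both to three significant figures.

V_th = 4.72 V, R_th = 2.72 kΩ

V_th is the open-circuit tap voltage: 11.2 × 4.70/(6.45 + 4.70) = 4.72 V.
With the supply zeroed, R_s and R_g appear in parallel from the tap: R_th = R_s‖R_g = (6.45 × 4.70)/11.15 = 2.72 kΩ.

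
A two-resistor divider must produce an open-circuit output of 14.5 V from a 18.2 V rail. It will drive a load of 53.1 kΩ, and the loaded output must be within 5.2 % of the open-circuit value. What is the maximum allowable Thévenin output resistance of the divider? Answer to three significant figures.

Loading drop = R_th/(R_th + R_L) ≤ 0.0520, so R_th ≤ R_L · ε/(1−ε) = 53.1 kΩ × 0.0520/0.9480 = 2.91 kΩ.
(Any R1, R2 with R2/(R1+R2) = 0.797 and R1‖R2 ≤ 2.91 kΩ will meet the spec.)

R_th ≤ 2.91 kΩ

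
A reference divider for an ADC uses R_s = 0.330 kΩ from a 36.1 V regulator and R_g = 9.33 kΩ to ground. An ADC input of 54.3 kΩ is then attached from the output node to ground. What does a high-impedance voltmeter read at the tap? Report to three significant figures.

The load sits in parallel with R_g: R_g‖R_L = (9330 × 54300) / (9330 + 54300) = 7962 Ω.
V_out = 36.1 × 7962 / (330 + 7962) = 36.1 × 7962/8292 = 34.7 V.

V_out ≈ 34.7 V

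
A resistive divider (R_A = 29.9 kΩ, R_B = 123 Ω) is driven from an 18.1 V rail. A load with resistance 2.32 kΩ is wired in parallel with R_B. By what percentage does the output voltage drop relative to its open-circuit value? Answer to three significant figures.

5.02 %

The divider's output (Thévenin) resistance is R_A‖R_B = 122.5 Ω.
Fractional drop under load = R_th/(R_th + R_L) = 122.5 / (122.5 + 2320) = 0.05015.
So the output falls by 5.02 %.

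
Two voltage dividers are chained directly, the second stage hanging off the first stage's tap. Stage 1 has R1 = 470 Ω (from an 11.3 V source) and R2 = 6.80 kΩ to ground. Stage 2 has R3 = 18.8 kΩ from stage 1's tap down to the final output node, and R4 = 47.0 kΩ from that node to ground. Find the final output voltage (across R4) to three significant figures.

Stage 2 presents R3+R4 = 65800 Ω as a load on stage 1's tap.
Stage 1's lower leg becomes R2‖(R3+R4) = 6163 Ω, so V_mid = 11.3 × 6163/6633 = 10.50 V.
Stage 2 is itself unloaded: V_out = V_mid × R4/(R3+R4) = 10.50 × 47000/65800 = 7.50 V.

V_out ≈ 7.50 V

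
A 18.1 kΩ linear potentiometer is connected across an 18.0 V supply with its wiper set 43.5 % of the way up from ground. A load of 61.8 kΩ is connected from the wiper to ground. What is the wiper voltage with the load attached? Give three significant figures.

The wiper splits the pot into (1−α)R = 10.23 kΩ above and αR = 7.873 kΩ below.
Lower section ‖ load = 6.984 kΩ.
V_wiper = 18.0 × 6.984/(10.23 + 6.984) = 7.30 V.

V ≈ 7.30 V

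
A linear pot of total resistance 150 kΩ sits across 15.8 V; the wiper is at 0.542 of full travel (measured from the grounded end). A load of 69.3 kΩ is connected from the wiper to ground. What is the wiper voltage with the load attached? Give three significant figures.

The wiper splits the pot into (1−α)R = 68.70 kΩ above and αR = 81.30 kΩ below.
Lower section ‖ load = 37.41 kΩ.
V_wiper = 15.8 × 37.41/(68.70 + 37.41) = 5.57 V.

V ≈ 5.57 V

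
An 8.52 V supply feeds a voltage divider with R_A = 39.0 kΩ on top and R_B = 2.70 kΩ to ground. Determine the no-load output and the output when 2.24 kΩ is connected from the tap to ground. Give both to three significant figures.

Unloaded: 0.552 V; loaded: 0.259 V

Open-circuit: V = 8.52 × 2.70/(39.0 + 2.70) = 0.552 V.
With the load, R_B becomes R_B‖R_L = 1.224 kΩ, so V = 8.52 × 1.224/40.22 = 0.259 V.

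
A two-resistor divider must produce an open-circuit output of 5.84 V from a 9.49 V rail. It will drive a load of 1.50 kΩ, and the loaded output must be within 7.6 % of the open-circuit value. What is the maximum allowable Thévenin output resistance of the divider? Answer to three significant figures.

Loading drop = R_th/(R_th + R_L) ≤ 0.0760, so R_th ≤ R_L · ε/(1−ε) = 1.50 kΩ × 0.0760/0.9240 = 123 Ω.

R_th ≤ 123 Ω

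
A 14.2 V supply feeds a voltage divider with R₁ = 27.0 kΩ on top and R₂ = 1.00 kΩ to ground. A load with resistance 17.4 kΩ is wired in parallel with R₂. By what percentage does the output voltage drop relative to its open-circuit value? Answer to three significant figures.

5.25 %

The divider's output (Thévenin) resistance is R₁‖R₂ = 0.9643 kΩ.
Fractional drop under load = R_th/(R_th + R_L) = 0.9643 / (0.9643 + 17.4) = 0.05251.
So the output falls by 5.25 %.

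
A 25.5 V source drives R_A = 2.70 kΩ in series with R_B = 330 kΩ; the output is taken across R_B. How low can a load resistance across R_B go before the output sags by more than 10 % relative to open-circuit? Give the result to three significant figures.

Output resistance R_th = R_A‖R_B = (2.70 × 330)/332.7 = 2.678 kΩ.
The fractional drop is R_th/(R_th + R_L); requiring this ≤ 0.100 gives R_L ≥ R_th(1/0.100 − 1) = 2.678 × 9.000 = 24.1 kΩ.

R_L(min) ≈ 24.1 kΩ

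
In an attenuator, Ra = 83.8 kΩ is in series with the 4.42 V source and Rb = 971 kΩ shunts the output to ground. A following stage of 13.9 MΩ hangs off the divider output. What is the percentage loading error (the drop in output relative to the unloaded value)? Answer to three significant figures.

0.552 %

The divider's output (Thévenin) resistance is Ra‖Rb = 77.14 kΩ.
Fractional drop under load = R_th/(R_th + R_L) = 77.14 / (77.14 + 13900) = 0.005519.
So the output falls by 0.552 %.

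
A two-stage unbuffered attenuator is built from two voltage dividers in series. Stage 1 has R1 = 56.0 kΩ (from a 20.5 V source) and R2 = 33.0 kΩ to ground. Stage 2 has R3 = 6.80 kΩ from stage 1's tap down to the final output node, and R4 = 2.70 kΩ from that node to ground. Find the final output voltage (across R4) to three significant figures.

V_out ≈ 0.678 V

Stage 2 presents R3+R4 = 9.500 kΩ as a load on stage 1's tap.
Stage 1's lower leg becomes R2‖(R3+R4) = 7.376 kΩ, so V_mid = 20.5 × 7.376/63.38 = 2.386 V.
Stage 2 is itself unloaded: V_out = V_mid × R4/(R3+R4) = 2.386 × 2.70/9.500 = 0.678 V.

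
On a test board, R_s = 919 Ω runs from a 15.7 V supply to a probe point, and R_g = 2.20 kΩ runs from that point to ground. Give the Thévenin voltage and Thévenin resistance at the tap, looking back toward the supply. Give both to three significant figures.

V_th = 11.1 V, R_th = 648 Ω

V_th is the open-circuit tap voltage: 15.7 × 2200/(919 + 2200) = 11.1 V.
With the supply zeroed, R_s and R_g appear in parallel from the tap: R_th = R_s‖R_g = (919 × 2200)/3119 = 648 Ω.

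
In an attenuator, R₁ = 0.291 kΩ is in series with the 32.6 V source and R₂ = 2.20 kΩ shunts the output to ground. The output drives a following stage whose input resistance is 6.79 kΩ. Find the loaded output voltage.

The load sits in parallel with R₂: R₂‖R_L = (2200 × 6790) / (2200 + 6790) = 1662 Ω.
V_out = 32.6 × 1662 / (291 + 1662) = 32.6 × 1662/1953 = 27.7 V.

V_out ≈ 27.7 V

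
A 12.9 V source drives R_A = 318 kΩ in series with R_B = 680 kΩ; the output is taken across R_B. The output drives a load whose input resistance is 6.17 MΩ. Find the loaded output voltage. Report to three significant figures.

V_out ≈ 8.49 V

The load sits in parallel with R_B: R_B‖R_L = (680 × 6170) / (680 + 6170) = 612.5 kΩ.
V_out = 12.9 × 612.5 / (318 + 612.5) = 12.9 × 612.5/930.5 = 8.49 V.
(Unloaded it would have been 8.79 V.)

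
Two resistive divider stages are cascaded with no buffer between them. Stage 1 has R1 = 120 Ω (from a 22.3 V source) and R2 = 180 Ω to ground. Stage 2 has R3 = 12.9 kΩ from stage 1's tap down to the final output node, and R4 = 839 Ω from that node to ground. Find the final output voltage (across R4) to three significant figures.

Stage 2 presents R3+R4 = 13740 Ω as a load on stage 1's tap.
Stage 1's lower leg becomes R2‖(R3+R4) = 177.7 Ω, so V_mid = 22.3 × 177.7/297.7 = 13.31 V.
Stage 2 is itself unloaded: V_out = V_mid × R4/(R3+R4) = 13.31 × 839/13740 = 0.813 V.

V_out ≈ 0.813 V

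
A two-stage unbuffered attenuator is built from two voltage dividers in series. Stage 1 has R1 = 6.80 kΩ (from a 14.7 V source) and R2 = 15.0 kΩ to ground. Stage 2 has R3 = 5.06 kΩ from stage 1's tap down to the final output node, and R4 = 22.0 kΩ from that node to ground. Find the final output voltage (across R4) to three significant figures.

V_out ≈ 7.01 V

Stage 2 presents R3+R4 = 27.06 kΩ as a load on stage 1's tap.
Stage 1's lower leg becomes R2‖(R3+R4) = 9.650 kΩ, so V_mid = 14.7 × 9.650/16.45 = 8.624 V.
Stage 2 is itself unloaded: V_out = V_mid × R4/(R3+R4) = 8.624 × 22.0/27.06 = 7.01 V.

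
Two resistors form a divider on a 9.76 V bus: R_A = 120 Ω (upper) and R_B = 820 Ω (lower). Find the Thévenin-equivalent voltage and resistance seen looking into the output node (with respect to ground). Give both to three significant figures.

V_th is the open-circuit tap voltage: 9.76 × 820/(120 + 820) = 8.51 V.
With the supply zeroed, R_A and R_B appear in parallel from the tap: R_th = R_A‖R_B = (120 × 820)/940.0 = 105 Ω.

V_th = 8.51 V, R_th = 105 Ω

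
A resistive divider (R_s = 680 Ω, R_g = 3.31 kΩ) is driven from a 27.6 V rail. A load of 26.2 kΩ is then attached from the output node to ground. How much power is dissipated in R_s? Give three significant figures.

Total resistance from the source is R_s + (R_g‖R_L) = 3619 Ω, so I = 27.6/3619 Ω = 7.627 mA.
P = I²·R_s = (7.627 mA)² × 680 Ω = 39.6 mW.

P ≈ 39.6 mW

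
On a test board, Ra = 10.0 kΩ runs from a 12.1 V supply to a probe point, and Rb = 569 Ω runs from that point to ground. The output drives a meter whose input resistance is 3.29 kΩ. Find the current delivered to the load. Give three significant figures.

Rb‖R_L = 485.1 Ω; V_out = 12.1 × 485.1/10490 = 0.5598 V.
I_L = V_out / R_L = 0.5598 / 3.29 kΩ = 0.170 mA.

I_L ≈ 0.170 mA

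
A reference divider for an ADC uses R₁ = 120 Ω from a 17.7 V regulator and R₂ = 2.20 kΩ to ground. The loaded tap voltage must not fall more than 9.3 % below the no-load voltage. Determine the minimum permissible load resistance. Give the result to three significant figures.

Output resistance R_th = R₁‖R₂ = (120 × 2200)/2320 = 113.8 Ω.
The fractional drop is R_th/(R_th + R_L); requiring this ≤ 0.0930 gives R_L ≥ R_th(1/0.0930 − 1) = 113.8 × 9.753 = 1.11 kΩ.

R_L(min) ≈ 1.11 kΩ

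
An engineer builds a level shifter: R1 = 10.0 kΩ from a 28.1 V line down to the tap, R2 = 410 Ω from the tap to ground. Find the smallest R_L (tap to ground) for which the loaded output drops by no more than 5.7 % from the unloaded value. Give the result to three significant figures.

R_L(min) ≈ 6.52 kΩ

Output resistance R_th = R1‖R2 = (10000 × 410)/10410 = 393.9 Ω.
The fractional drop is R_th/(R_th + R_L); requiring this ≤ 0.0570 gives R_L ≥ R_th(1/0.0570 − 1) = 393.9 × 16.54 = 6.52 kΩ.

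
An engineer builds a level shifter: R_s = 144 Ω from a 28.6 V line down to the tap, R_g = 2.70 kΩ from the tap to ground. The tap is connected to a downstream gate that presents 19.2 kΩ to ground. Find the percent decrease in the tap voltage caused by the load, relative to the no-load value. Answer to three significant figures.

The divider's output (Thévenin) resistance is R_s‖R_g = 136.7 Ω.
Fractional drop under load = R_th/(R_th + R_L) = 136.7 / (136.7 + 19200) = 0.007070.
So the output falls by 0.707 %.

0.707 %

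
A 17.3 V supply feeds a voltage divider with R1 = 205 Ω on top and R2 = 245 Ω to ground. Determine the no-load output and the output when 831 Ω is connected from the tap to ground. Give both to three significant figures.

Open-circuit: V = 17.3 × 245/(205 + 245) = 9.42 V.
With the load, R2 becomes R2‖R_L = 189.2 Ω, so V = 17.3 × 189.2/394.2 = 8.30 V.

Unloaded: 9.42 V; loaded: 8.30 V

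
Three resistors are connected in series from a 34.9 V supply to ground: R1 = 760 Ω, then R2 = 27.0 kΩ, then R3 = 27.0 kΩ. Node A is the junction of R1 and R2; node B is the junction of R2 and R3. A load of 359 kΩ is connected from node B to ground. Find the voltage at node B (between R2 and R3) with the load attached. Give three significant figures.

V ≈ 16.6 V

At node B, R3 is in parallel with the load: R3‖R_L = 25110 Ω.
Below node A the resistance is R2 + (R3‖R_L) = 52110 Ω, so V_A = 34.9 × 52110/52870 = 34.40 V.
Then V_B = V_A × (R3‖R_L)/(R2 + R3‖R_L) = 34.40 × 25110/52110 = 16.6 V.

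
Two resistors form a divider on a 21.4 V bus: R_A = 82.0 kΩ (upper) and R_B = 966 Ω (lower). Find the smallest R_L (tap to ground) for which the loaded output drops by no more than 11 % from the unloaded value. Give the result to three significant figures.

Output resistance R_th = R_A‖R_B = (82000 × 966)/82970 = 954.8 Ω.
The fractional drop is R_th/(R_th + R_L); requiring this ≤ 0.110 gives R_L ≥ R_th(1/0.110 − 1) = 954.8 × 8.091 = 7.72 kΩ.

R_L(min) ≈ 7.72 kΩ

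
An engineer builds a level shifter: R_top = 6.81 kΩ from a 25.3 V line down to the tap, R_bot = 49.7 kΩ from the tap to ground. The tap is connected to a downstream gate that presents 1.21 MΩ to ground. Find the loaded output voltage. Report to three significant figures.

V_out ≈ 22.1 V

The load sits in parallel with R_bot: R_bot‖R_L = (49.7 × 1210) / (49.7 + 1210) = 47.74 kΩ.
V_out = 25.3 × 47.74 / (6.81 + 47.74) = 25.3 × 47.74/54.55 = 22.1 V.
(Unloaded it would have been 22.3 V.)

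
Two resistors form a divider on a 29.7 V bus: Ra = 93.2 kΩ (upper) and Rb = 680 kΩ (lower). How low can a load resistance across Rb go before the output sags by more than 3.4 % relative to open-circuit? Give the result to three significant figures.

R_L(min) ≈ 2.33 MΩ

Output resistance R_th = Ra‖Rb = (93.2 × 680)/773.2 = 81.97 kΩ.
The fractional drop is R_th/(R_th + R_L); requiring this ≤ 0.0340 gives R_L ≥ R_th(1/0.0340 − 1) = 81.97 × 28.41 = 2.33 MΩ.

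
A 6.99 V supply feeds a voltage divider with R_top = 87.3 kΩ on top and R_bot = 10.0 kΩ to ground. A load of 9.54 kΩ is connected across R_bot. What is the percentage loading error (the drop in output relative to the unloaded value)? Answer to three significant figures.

48.5 %

Unloaded V = 6.99 × 10.0/97.30 = 0.7184 V.
Loaded: R_bot‖R_L = 4.882 kΩ, giving V = 6.99 × 4.882/92.18 = 0.3702 V.
Drop = (0.7184 − 0.3702) / 0.7184 = 48.5 %.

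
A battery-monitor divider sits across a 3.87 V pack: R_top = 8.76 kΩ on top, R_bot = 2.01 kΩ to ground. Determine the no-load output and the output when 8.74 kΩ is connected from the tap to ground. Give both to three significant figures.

Open-circuit: V = 3.87 × 2.01/(8.76 + 2.01) = 0.722 V.
With the load, R_bot becomes R_bot‖R_L = 1.634 kΩ, so V = 3.87 × 1.634/10.39 = 0.608 V.

Unloaded: 0.722 V; loaded: 0.608 V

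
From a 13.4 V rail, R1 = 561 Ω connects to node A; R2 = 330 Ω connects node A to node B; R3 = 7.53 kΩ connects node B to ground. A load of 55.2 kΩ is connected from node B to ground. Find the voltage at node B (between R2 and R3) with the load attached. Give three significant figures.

V ≈ 11.8 V

At node B, R3 is in parallel with the load: R3‖R_L = 6626 Ω.
Below node A the resistance is R2 + (R3‖R_L) = 6956 Ω, so V_A = 13.4 × 6956/7517 = 12.40 V.
Then V_B = V_A × (R3‖R_L)/(R2 + R3‖R_L) = 12.40 × 6626/6956 = 11.8 V.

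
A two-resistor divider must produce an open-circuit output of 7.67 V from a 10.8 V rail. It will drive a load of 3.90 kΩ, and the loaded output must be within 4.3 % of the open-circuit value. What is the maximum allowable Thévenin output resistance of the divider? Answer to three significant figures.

R_th ≤ 175 Ω

Loading drop = R_th/(R_th + R_L) ≤ 0.0430, so R_th ≤ R_L · ε/(1−ε) = 3.90 kΩ × 0.0430/0.9570 = 175 Ω.
(Any R1, R2 with R2/(R1+R2) = 0.710 and R1‖R2 ≤ 175 Ω will meet the spec.)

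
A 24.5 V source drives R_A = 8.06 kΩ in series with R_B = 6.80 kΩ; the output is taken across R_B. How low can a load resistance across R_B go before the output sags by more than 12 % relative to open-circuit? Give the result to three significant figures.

R_L(min) ≈ 27.0 kΩ

Output resistance R_th = R_A‖R_B = (8.06 × 6.80)/14.86 = 3.688 kΩ.
The fractional drop is R_th/(R_th + R_L); requiring this ≤ 0.120 gives R_L ≥ R_th(1/0.120 − 1) = 3.688 × 7.333 = 27.0 kΩ.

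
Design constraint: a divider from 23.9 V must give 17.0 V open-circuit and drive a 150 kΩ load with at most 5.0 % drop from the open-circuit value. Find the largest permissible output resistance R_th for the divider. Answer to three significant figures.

R_th ≤ 7.89 kΩ

Loading drop = R_th/(R_th + R_L) ≤ 0.0500, so R_th ≤ R_L · ε/(1−ε) = 150 kΩ × 0.0500/0.9500 = 7.89 kΩ.
(Any R1, R2 with R2/(R1+R2) = 0.711 and R1‖R2 ≤ 7.89 kΩ will meet the spec.)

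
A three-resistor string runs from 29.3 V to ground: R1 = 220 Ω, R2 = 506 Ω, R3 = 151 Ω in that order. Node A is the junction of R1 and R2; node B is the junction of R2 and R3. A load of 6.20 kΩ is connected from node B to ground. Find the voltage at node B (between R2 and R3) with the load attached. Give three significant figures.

V ≈ 4.95 V

At node B, R3 is in parallel with the load: R3‖R_L = 147.4 Ω.
Below node A the resistance is R2 + (R3‖R_L) = 653.4 Ω, so V_A = 29.3 × 653.4/873.4 = 21.92 V.
Then V_B = V_A × (R3‖R_L)/(R2 + R3‖R_L) = 21.92 × 147.4/653.4 = 4.95 V.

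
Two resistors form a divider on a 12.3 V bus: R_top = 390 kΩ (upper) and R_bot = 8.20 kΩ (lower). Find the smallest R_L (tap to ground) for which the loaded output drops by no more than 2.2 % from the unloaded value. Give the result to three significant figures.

R_L(min) ≈ 357 kΩ

Output resistance R_th = R_top‖R_bot = (390 × 8.20)/398.2 = 8.031 kΩ.
The fractional drop is R_th/(R_th + R_L); requiring this ≤ 0.0220 gives R_L ≥ R_th(1/0.0220 − 1) = 8.031 × 44.45 = 357 kΩ.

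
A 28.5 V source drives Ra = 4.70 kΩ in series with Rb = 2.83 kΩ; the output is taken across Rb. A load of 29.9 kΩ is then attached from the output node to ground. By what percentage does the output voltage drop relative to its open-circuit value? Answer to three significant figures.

The divider's output (Thévenin) resistance is Ra‖Rb = 1.766 kΩ.
Fractional drop under load = R_th/(R_th + R_L) = 1.766 / (1.766 + 29.9) = 0.05578.
So the output falls by 5.58 %.

5.58 %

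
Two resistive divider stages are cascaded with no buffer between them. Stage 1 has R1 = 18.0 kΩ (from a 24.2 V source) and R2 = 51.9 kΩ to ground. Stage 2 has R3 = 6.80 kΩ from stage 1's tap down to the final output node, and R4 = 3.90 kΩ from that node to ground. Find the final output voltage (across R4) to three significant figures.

V_out ≈ 2.91 V

Stage 2 presents R3+R4 = 10.70 kΩ as a load on stage 1's tap.
Stage 1's lower leg becomes R2‖(R3+R4) = 8.871 kΩ, so V_mid = 24.2 × 8.871/26.87 = 7.989 V.
Stage 2 is itself unloaded: V_out = V_mid × R4/(R3+R4) = 7.989 × 3.90/10.70 = 2.91 V.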